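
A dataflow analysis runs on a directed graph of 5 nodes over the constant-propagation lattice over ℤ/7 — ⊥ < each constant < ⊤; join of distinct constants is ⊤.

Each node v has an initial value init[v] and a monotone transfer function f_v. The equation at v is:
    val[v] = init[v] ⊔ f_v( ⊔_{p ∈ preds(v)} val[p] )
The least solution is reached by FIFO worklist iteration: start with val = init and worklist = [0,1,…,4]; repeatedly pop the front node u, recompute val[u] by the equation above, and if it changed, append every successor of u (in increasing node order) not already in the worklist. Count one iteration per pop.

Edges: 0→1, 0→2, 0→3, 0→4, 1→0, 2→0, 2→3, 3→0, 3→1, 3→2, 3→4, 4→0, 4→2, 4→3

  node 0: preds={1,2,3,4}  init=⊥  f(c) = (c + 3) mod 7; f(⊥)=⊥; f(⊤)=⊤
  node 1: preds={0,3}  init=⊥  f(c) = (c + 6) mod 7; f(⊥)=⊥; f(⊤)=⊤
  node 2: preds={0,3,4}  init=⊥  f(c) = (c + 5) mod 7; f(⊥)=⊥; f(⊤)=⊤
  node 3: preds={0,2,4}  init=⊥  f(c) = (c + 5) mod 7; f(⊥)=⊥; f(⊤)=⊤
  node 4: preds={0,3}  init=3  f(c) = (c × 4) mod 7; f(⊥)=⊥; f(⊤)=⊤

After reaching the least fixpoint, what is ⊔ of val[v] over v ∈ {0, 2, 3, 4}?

Trace (11 dequeues):
  [1] u=0 | in 3 | out 6 | prev ⊥ | push {}
  [2] u=1 | in 6 | out 5 | prev ⊥ | push {0}
  [3] u=2 | in ⊤ | out ⊤ | prev ⊥ | push {}
  [4] u=3 | in ⊤ | out ⊤ | prev ⊥ | push {1,2}
  [5] u=4 | in ⊤ | out ⊤ | prev 3 | push {3}
  [6] u=0 | in ⊤ | out ⊤ | prev 6 | push {4}
  [7] u=1 | in ⊤ | out ⊤ | prev 5 | push {0}
  [8] u=2 | in ⊤ | out ⊤ | ==
  [9] u=3 | in ⊤ | out ⊤ | ==
  [10] u=4 | in ⊤ | out ⊤ | ==
  [11] u=0 | in ⊤ | out ⊤ | ==

Converged values:
  [0] ⊤
  [1] ⊤
  [2] ⊤
  [3] ⊤
  [4] ⊤

⊤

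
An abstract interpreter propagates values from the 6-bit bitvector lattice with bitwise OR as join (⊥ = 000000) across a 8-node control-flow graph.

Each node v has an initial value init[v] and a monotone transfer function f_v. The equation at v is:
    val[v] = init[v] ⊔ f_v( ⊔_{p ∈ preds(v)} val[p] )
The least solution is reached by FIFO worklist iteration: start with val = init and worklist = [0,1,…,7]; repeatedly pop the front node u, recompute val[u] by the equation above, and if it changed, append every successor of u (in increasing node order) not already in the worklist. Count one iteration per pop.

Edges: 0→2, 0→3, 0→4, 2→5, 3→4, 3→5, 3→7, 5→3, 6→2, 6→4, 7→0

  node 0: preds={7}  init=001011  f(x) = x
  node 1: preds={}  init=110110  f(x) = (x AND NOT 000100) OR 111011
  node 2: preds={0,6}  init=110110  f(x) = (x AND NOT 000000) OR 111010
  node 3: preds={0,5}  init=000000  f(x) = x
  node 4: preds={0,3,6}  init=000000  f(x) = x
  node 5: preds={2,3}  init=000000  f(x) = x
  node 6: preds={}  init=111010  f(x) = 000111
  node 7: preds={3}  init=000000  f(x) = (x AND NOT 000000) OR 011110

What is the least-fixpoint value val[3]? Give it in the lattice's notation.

111111

Worklist (21 pops):
  #1 pop 0: in=000000 → 001011 (no change)
  #2 pop 1: in=000000 → 111111 (was 110110); enqueue []
  #3 pop 2: in=111011 → 111111 (was 110110); enqueue []
  #4 pop 3: in=001011 → 001011 (was 000000); enqueue []
  #5 pop 4: in=111011 → 111011 (was 000000); enqueue []
  #6 pop 5: in=111111 → 111111 (was 000000); enqueue [3]
  #7 pop 6: in=000000 → 111111 (was 111010); enqueue [2,4]
  #8 pop 7: in=001011 → 011111 (was 000000); enqueue [0]
  #9 pop 3: in=111111 → 111111 (was 001011); enqueue [5,7]
  #10 pop 2: in=111111 → 111111 (no change)
  #11 pop 4: in=111111 → 111111 (was 111011); enqueue []
  #12 pop 0: in=011111 → 011111 (was 001011); enqueue [2,3,4]
  #13 pop 5: in=111111 → 111111 (no change)
  #14 pop 7: in=111111 → 111111 (was 011111); enqueue [0]
  #15 pop 2: in=111111 → 111111 (no change)
  #16 pop 3: in=111111 → 111111 (no change)
  #17 pop 4: in=111111 → 111111 (no change)
  #18 pop 0: in=111111 → 111111 (was 011111); enqueue [2,3,4]
  #19 pop 2: in=111111 → 111111 (no change)
  #20 pop 3: in=111111 → 111111 (no change)
  #21 pop 4: in=111111 → 111111 (no change)

Fixpoint:
  val[0] = 111111
  val[1] = 111111
  val[2] = 111111
  val[3] = 111111
  val[4] = 111111
  val[5] = 111111
  val[6] = 111111
  val[7] = 111111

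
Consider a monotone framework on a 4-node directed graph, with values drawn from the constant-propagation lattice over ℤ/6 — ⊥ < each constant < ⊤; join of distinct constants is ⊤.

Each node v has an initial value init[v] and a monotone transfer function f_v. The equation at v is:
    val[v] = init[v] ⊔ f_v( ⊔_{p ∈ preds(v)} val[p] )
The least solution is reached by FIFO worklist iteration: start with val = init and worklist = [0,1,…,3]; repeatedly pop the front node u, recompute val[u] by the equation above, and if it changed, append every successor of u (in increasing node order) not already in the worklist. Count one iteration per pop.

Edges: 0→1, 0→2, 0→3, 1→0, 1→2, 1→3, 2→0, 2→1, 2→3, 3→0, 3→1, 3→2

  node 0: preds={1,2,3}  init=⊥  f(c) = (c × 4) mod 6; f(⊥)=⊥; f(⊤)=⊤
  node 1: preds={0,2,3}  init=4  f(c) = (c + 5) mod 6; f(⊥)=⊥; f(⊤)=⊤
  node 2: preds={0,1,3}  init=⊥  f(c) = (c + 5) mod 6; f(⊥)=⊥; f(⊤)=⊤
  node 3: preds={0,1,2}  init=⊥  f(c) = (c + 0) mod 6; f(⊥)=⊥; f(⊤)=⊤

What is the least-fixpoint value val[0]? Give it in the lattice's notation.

Iteration log — 8 steps:
  step 1. node 0  ⊔preds=4  new=4  old=⊥  +wl: 
  step 2. node 1  ⊔preds=4  new=⊤  old=4  +wl: 0
  step 3. node 2  ⊔preds=⊤  new=⊤  old=⊥  +wl: 1
  step 4. node 3  ⊔preds=⊤  new=⊤  old=⊥  +wl: 2
  step 5. node 0  ⊔preds=⊤  new=⊤  old=4  +wl: 3
  step 6. node 1  ⊔preds=⊤  new=⊤  stable
  step 7. node 2  ⊔preds=⊤  new=⊤  stable
  step 8. node 3  ⊔preds=⊤  new=⊤  stable

Least fixpoint reached:
  node 0: ⊤
  node 1: ⊤
  node 2: ⊤
  node 3: ⊤

⊤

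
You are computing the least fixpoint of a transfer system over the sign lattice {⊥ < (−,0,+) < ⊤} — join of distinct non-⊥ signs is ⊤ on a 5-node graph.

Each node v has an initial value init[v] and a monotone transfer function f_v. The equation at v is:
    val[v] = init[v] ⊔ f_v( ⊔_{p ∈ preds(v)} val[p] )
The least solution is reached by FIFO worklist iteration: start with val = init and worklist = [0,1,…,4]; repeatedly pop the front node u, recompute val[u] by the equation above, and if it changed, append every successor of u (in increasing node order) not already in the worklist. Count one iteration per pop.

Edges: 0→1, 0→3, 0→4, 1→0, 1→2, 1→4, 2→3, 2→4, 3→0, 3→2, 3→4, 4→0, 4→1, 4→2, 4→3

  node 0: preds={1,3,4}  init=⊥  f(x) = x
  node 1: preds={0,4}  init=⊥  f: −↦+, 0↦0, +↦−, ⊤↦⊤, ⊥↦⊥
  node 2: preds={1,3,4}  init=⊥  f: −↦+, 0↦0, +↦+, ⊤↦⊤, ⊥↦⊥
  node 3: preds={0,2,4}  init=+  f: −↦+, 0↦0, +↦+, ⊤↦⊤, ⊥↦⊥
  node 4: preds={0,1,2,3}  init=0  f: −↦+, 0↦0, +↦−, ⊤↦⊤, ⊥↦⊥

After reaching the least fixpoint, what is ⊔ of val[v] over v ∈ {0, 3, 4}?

⊤

Trace (9 dequeues):
  [1] u=0 | in ⊤ | out ⊤ | prev ⊥ | push {}
  [2] u=1 | in ⊤ | out ⊤ | prev ⊥ | push {0}
  [3] u=2 | in ⊤ | out ⊤ | prev ⊥ | push {}
  [4] u=3 | in ⊤ | out ⊤ | prev + | push {2}
  [5] u=4 | in ⊤ | out ⊤ | prev 0 | push {1,3}
  [6] u=0 | in ⊤ | out ⊤ | ==
  [7] u=2 | in ⊤ | out ⊤ | ==
  [8] u=1 | in ⊤ | out ⊤ | ==
  [9] u=3 | in ⊤ | out ⊤ | ==

Converged values:
  [0] ⊤
  [1] ⊤
  [2] ⊤
  [3] ⊤
  [4] ⊤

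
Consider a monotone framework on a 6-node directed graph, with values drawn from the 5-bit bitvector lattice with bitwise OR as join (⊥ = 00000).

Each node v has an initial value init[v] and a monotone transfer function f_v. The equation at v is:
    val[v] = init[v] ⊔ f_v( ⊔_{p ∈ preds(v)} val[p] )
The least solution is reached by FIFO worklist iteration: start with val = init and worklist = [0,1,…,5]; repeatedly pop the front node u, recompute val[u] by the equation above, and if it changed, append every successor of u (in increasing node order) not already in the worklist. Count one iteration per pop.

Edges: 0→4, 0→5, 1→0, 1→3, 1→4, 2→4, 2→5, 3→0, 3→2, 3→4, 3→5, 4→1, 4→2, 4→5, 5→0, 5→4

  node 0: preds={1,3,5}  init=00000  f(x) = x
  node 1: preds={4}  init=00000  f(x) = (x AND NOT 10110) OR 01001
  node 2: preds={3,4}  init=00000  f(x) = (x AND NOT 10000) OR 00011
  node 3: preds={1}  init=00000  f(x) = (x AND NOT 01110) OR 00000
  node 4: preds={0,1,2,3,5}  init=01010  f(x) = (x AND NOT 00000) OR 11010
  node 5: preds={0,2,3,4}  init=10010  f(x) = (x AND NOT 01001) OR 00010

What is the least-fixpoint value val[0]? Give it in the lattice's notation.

Iteration log — 11 steps:
  step 1. node 0  ⊔preds=10010  new=10010  old=00000  +wl: 
  step 2. node 1  ⊔preds=01010  new=01001  old=00000  +wl: 0
  step 3. node 2  ⊔preds=01010  new=01011  old=00000  +wl: 
  step 4. node 3  ⊔preds=01001  new=00001  old=00000  +wl: 2
  step 5. node 4  ⊔preds=11011  new=11011  old=01010  +wl: 1
  step 6. node 5  ⊔preds=11011  new=10010  stable
  step 7. node 0  ⊔preds=11011  new=11011  old=10010  +wl: 4,5
  step 8. node 2  ⊔preds=11011  new=01011  stable
  step 9. node 1  ⊔preds=11011  new=01001  stable
  step 10. node 4  ⊔preds=11011  new=11011  stable
  step 11. node 5  ⊔preds=11011  new=10010  stable

Least fixpoint reached:
  node 0: 11011
  node 1: 01001
  node 2: 01011
  node 3: 00001
  node 4: 11011
  node 5: 10010

11011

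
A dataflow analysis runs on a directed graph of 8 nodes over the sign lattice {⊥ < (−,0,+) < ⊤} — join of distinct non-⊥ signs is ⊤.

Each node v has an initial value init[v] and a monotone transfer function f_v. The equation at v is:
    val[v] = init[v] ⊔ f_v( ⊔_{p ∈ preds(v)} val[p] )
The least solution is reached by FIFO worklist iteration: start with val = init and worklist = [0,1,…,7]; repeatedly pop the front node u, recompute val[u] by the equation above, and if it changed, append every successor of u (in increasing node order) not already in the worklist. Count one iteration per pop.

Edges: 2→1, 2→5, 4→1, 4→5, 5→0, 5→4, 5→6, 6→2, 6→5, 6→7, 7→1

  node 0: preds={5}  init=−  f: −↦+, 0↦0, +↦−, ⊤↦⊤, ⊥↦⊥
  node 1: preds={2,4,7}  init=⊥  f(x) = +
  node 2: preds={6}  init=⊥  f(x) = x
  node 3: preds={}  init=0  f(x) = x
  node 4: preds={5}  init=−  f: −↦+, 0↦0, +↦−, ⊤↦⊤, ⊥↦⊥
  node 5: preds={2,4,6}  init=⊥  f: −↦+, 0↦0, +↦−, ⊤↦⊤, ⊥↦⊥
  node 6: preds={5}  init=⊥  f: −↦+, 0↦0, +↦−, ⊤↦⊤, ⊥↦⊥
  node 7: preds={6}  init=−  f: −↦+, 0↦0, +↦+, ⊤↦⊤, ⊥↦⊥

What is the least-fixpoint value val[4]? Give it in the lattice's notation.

−

Iteration log — 13 steps:
  step 1. node 0  ⊔preds=⊥  new=−  stable
  step 2. node 1  ⊔preds=−  new=+  old=⊥  +wl: 
  step 3. node 2  ⊔preds=⊥  new=⊥  stable
  step 4. node 3  ⊔preds=⊥  new=0  stable
  step 5. node 4  ⊔preds=⊥  new=−  stable
  step 6. node 5  ⊔preds=−  new=+  old=⊥  +wl: 0,4
  step 7. node 6  ⊔preds=+  new=−  old=⊥  +wl: 2,5
  step 8. node 7  ⊔preds=−  new=⊤  old=−  +wl: 1
  step 9. node 0  ⊔preds=+  new=−  stable
  step 10. node 4  ⊔preds=+  new=−  stable
  step 11. node 2  ⊔preds=−  new=−  old=⊥  +wl: 
  step 12. node 5  ⊔preds=−  new=+  stable
  step 13. node 1  ⊔preds=⊤  new=+  stable

Least fixpoint reached:
  node 0: −
  node 1: +
  node 2: −
  node 3: 0
  node 4: −
  node 5: +
  node 6: −
  node 7: ⊤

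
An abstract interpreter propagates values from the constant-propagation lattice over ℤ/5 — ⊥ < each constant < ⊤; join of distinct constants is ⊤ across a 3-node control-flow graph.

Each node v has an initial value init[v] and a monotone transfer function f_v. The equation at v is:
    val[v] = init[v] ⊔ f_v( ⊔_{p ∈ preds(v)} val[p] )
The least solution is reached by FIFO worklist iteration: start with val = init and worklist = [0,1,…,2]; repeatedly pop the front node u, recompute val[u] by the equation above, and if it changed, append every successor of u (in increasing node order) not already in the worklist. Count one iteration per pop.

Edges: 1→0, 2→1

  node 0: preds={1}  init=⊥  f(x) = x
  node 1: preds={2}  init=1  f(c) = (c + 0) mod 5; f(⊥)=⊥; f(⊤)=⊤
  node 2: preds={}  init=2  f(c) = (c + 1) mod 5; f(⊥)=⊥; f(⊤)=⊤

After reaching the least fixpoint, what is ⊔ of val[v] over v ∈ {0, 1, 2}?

⊤

Trace (4 dequeues):
  [1] u=0 | in 1 | out 1 | prev ⊥ | push {}
  [2] u=1 | in 2 | out ⊤ | prev 1 | push {0}
  [3] u=2 | in ⊥ | out 2 | ==
  [4] u=0 | in ⊤ | out ⊤ | prev 1 | push {}

Converged values:
  [0] ⊤
  [1] ⊤
  [2] 2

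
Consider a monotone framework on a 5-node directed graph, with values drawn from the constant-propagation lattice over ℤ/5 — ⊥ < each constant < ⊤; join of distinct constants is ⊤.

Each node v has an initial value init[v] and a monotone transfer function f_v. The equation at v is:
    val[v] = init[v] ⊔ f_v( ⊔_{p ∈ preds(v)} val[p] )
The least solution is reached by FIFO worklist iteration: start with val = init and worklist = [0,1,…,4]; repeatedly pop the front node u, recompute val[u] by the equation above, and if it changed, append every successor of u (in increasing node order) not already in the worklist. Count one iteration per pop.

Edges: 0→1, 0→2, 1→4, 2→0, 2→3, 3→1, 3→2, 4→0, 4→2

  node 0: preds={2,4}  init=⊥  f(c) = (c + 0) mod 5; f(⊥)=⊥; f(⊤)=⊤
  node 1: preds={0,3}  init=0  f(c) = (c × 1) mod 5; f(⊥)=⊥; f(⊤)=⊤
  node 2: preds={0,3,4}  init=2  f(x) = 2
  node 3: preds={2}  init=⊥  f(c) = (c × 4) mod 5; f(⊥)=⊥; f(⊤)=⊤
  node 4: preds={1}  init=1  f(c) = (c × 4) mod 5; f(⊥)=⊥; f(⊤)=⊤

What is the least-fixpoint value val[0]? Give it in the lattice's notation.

Iteration log — 8 steps:
  step 1. node 0  ⊔preds=⊤  new=⊤  old=⊥  +wl: 
  step 2. node 1  ⊔preds=⊤  new=⊤  old=0  +wl: 
  step 3. node 2  ⊔preds=⊤  new=2  stable
  step 4. node 3  ⊔preds=2  new=3  old=⊥  +wl: 1,2
  step 5. node 4  ⊔preds=⊤  new=⊤  old=1  +wl: 0
  step 6. node 1  ⊔preds=⊤  new=⊤  stable
  step 7. node 2  ⊔preds=⊤  new=2  stable
  step 8. node 0  ⊔preds=⊤  new=⊤  stable

Least fixpoint reached:
  node 0: ⊤
  node 1: ⊤
  node 2: 2
  node 3: 3
  node 4: ⊤

⊤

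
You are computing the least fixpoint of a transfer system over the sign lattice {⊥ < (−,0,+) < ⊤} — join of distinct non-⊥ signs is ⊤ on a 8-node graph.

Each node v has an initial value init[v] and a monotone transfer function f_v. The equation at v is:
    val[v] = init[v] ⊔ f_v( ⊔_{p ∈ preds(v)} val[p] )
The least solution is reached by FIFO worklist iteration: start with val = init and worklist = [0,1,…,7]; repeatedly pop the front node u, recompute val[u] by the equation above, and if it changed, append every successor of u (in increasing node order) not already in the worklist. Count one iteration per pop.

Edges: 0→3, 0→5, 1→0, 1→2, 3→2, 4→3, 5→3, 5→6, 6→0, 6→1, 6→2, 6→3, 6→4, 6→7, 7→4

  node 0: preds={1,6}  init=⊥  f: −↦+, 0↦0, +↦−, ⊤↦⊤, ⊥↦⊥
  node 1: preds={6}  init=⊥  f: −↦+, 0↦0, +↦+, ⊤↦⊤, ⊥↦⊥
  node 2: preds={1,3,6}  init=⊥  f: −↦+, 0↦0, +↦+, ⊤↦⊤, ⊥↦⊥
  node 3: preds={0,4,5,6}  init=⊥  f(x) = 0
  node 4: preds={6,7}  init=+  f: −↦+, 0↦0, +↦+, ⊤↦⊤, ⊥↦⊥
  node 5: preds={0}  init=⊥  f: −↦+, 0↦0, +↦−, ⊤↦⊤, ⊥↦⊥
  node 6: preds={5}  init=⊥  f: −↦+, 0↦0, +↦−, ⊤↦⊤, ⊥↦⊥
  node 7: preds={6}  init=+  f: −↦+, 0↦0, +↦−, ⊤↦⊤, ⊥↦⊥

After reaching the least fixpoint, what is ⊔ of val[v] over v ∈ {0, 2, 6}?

0

Trace (9 dequeues):
  [1] u=0 | in ⊥ | out ⊥ | ==
  [2] u=1 | in ⊥ | out ⊥ | ==
  [3] u=2 | in ⊥ | out ⊥ | ==
  [4] u=3 | in + | out 0 | prev ⊥ | push {2}
  [5] u=4 | in + | out + | ==
  [6] u=5 | in ⊥ | out ⊥ | ==
  [7] u=6 | in ⊥ | out ⊥ | ==
  [8] u=7 | in ⊥ | out + | ==
  [9] u=2 | in 0 | out 0 | prev ⊥ | push {}

Converged values:
  [0] ⊥
  [1] ⊥
  [2] 0
  [3] 0
  [4] +
  [5] ⊥
  [6] ⊥
  [7] +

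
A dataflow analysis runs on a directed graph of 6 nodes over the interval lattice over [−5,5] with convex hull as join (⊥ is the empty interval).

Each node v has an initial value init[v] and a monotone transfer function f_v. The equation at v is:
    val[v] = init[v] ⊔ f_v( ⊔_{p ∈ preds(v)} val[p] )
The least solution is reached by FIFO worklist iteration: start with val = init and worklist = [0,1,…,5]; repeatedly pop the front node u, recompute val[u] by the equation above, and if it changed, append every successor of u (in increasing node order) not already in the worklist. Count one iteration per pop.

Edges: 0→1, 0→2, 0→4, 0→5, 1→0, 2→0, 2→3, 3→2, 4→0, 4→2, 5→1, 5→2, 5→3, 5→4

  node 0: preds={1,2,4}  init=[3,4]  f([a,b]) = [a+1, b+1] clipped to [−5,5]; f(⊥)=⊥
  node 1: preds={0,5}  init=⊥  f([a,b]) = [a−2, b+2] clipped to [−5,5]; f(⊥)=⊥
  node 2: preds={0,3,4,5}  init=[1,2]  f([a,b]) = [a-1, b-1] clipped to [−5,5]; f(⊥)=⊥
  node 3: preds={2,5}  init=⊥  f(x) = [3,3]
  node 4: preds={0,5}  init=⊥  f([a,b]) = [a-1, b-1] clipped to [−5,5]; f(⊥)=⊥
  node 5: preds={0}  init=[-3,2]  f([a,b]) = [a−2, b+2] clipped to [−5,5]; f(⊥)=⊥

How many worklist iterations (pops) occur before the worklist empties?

17

Iteration log — 17 steps:
  step 1. node 0  ⊔preds=[1,2]  new=[2,4]  old=[3,4]  +wl: 
  step 2. node 1  ⊔preds=[-3,4]  new=[-5,5]  old=⊥  +wl: 0
  step 3. node 2  ⊔preds=[-3,4]  new=[-4,3]  old=[1,2]  +wl: 
  step 4. node 3  ⊔preds=[-4,3]  new=[3,3]  old=⊥  +wl: 2
  step 5. node 4  ⊔preds=[-3,4]  new=[-4,3]  old=⊥  +wl: 
  step 6. node 5  ⊔preds=[2,4]  new=[-3,5]  old=[-3,2]  +wl: 1,3,4
  step 7. node 0  ⊔preds=[-5,5]  new=[-4,5]  old=[2,4]  +wl: 5
  step 8. node 2  ⊔preds=[-4,5]  new=[-5,4]  old=[-4,3]  +wl: 0
  step 9. node 1  ⊔preds=[-4,5]  new=[-5,5]  stable
  step 10. node 3  ⊔preds=[-5,5]  new=[3,3]  stable
  step 11. node 4  ⊔preds=[-4,5]  new=[-5,4]  old=[-4,3]  +wl: 2
  step 12. node 5  ⊔preds=[-4,5]  new=[-5,5]  old=[-3,5]  +wl: 1,3,4
  step 13. node 0  ⊔preds=[-5,5]  new=[-4,5]  stable
  step 14. node 2  ⊔preds=[-5,5]  new=[-5,4]  stable
  step 15. node 1  ⊔preds=[-5,5]  new=[-5,5]  stable
  step 16. node 3  ⊔preds=[-5,5]  new=[3,3]  stable
  step 17. node 4  ⊔preds=[-5,5]  new=[-5,4]  stable

Least fixpoint reached:
  node 0: [-4,5]
  node 1: [-5,5]
  node 2: [-5,4]
  node 3: [3,3]
  node 4: [-5,4]
  node 5: [-5,5]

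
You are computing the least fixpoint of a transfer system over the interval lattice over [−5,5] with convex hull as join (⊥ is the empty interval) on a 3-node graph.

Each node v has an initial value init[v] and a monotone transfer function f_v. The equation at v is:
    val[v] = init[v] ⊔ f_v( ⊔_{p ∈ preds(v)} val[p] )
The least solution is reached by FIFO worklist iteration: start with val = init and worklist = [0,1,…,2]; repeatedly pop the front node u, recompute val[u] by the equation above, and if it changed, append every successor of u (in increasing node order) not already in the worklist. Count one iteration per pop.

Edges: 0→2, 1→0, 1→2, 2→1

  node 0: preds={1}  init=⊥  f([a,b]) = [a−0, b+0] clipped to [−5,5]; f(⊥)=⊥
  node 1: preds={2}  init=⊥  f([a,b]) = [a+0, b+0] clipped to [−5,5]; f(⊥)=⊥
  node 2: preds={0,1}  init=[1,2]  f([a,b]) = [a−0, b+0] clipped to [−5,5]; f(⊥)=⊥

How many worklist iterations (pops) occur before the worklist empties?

5

Iteration log — 5 steps:
  step 1. node 0  ⊔preds=⊥  new=⊥  stable
  step 2. node 1  ⊔preds=[1,2]  new=[1,2]  old=⊥  +wl: 0
  step 3. node 2  ⊔preds=[1,2]  new=[1,2]  stable
  step 4. node 0  ⊔preds=[1,2]  new=[1,2]  old=⊥  +wl: 2
  step 5. node 2  ⊔preds=[1,2]  new=[1,2]  stable

Least fixpoint reached:
  node 0: [1,2]
  node 1: [1,2]
  node 2: [1,2]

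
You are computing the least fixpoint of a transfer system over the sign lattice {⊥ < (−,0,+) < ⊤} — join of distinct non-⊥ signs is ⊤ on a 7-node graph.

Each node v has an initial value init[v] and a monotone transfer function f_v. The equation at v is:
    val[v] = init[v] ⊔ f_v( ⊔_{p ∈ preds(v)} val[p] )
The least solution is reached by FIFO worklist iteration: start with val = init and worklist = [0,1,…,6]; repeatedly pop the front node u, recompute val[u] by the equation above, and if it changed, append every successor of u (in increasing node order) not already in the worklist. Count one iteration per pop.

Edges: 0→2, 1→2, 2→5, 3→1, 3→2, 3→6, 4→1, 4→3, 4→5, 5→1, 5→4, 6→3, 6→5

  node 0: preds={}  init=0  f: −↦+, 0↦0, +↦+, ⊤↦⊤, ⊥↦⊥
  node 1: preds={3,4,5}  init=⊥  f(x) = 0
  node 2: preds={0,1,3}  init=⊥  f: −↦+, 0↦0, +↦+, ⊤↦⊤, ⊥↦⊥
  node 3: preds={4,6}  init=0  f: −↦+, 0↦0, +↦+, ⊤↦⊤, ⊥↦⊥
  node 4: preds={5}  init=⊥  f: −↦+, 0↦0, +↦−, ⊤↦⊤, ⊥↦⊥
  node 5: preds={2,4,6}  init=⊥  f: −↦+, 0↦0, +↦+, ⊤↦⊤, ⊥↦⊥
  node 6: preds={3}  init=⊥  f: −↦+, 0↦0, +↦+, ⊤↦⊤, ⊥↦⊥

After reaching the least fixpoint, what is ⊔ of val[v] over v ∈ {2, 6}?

Trace (12 dequeues):
  [1] u=0 | in ⊥ | out 0 | ==
  [2] u=1 | in 0 | out 0 | prev ⊥ | push {}
  [3] u=2 | in 0 | out 0 | prev ⊥ | push {}
  [4] u=3 | in ⊥ | out 0 | ==
  [5] u=4 | in ⊥ | out ⊥ | ==
  [6] u=5 | in 0 | out 0 | prev ⊥ | push {1,4}
  [7] u=6 | in 0 | out 0 | prev ⊥ | push {3,5}
  [8] u=1 | in 0 | out 0 | ==
  [9] u=4 | in 0 | out 0 | prev ⊥ | push {1}
  [10] u=3 | in 0 | out 0 | ==
  [11] u=5 | in 0 | out 0 | ==
  [12] u=1 | in 0 | out 0 | ==

Converged values:
  [0] 0
  [1] 0
  [2] 0
  [3] 0
  [4] 0
  [5] 0
  [6] 0

0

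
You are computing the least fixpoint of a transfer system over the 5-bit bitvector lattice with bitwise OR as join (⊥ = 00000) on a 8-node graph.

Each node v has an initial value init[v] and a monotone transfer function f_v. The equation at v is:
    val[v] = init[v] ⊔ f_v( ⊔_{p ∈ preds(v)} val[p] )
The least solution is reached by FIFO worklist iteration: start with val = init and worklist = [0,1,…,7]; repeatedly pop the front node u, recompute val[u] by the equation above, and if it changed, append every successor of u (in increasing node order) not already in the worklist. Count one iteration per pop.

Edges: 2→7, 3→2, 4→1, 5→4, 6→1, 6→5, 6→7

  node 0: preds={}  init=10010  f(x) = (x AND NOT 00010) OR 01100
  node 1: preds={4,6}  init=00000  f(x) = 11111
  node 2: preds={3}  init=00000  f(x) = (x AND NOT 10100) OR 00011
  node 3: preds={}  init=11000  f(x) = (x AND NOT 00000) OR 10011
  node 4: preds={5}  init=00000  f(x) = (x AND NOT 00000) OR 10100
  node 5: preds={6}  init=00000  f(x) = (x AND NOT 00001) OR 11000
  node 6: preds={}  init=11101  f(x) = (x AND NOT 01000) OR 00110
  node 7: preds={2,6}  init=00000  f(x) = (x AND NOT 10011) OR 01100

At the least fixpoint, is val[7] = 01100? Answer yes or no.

yes

Iteration log — 15 steps:
  step 1. node 0  ⊔preds=00000  new=11110  old=10010  +wl: 
  step 2. node 1  ⊔preds=11101  new=11111  old=00000  +wl: 
  step 3. node 2  ⊔preds=11000  new=01011  old=00000  +wl: 
  step 4. node 3  ⊔preds=00000  new=11011  old=11000  +wl: 2
  step 5. node 4  ⊔preds=00000  new=10100  old=00000  +wl: 1
  step 6. node 5  ⊔preds=11101  new=11100  old=00000  +wl: 4
  step 7. node 6  ⊔preds=00000  new=11111  old=11101  +wl: 5
  step 8. node 7  ⊔preds=11111  new=01100  old=00000  +wl: 
  step 9. node 2  ⊔preds=11011  new=01011  stable
  step 10. node 1  ⊔preds=11111  new=11111  stable
  step 11. node 4  ⊔preds=11100  new=11100  old=10100  +wl: 1
  step 12. node 5  ⊔preds=11111  new=11110  old=11100  +wl: 4
  step 13. node 1  ⊔preds=11111  new=11111  stable
  step 14. node 4  ⊔preds=11110  new=11110  old=11100  +wl: 1
  step 15. node 1  ⊔preds=11111  new=11111  stable

Least fixpoint reached:
  node 0: 11110
  node 1: 11111
  node 2: 01011
  node 3: 11011
  node 4: 11110
  node 5: 11110
  node 6: 11111
  node 7: 01100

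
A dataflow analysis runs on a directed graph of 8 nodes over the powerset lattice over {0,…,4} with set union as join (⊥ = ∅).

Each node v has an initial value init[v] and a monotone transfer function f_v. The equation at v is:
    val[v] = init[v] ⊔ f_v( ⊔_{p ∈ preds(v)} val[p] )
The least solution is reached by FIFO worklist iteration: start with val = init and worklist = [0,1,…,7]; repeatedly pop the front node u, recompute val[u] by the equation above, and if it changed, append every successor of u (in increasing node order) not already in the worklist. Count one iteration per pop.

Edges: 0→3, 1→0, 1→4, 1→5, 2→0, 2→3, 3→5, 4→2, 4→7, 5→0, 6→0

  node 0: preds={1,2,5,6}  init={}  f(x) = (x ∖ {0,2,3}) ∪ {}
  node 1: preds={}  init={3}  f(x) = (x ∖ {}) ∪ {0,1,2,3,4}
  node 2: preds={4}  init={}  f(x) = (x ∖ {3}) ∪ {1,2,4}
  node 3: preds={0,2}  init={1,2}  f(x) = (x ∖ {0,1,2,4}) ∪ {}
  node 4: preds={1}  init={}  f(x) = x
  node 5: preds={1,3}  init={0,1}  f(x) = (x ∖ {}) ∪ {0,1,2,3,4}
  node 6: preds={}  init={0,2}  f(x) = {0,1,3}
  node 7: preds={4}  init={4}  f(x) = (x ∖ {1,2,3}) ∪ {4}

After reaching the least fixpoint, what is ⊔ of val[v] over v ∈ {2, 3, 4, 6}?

{0,1,2,3,4}

Iteration log — 12 steps:
  step 1. node 0  ⊔preds={0,1,2,3}  new={1}  old={}  +wl: 
  step 2. node 1  ⊔preds={}  new={0,1,2,3,4}  old={3}  +wl: 0
  step 3. node 2  ⊔preds={}  new={1,2,4}  old={}  +wl: 
  step 4. node 3  ⊔preds={1,2,4}  new={1,2}  stable
  step 5. node 4  ⊔preds={0,1,2,3,4}  new={0,1,2,3,4}  old={}  +wl: 2
  step 6. node 5  ⊔preds={0,1,2,3,4}  new={0,1,2,3,4}  old={0,1}  +wl: 
  step 7. node 6  ⊔preds={}  new={0,1,2,3}  old={0,2}  +wl: 
  step 8. node 7  ⊔preds={0,1,2,3,4}  new={0,4}  old={4}  +wl: 
  step 9. node 0  ⊔preds={0,1,2,3,4}  new={1,4}  old={1}  +wl: 3
  step 10. node 2  ⊔preds={0,1,2,3,4}  new={0,1,2,4}  old={1,2,4}  +wl: 0
  step 11. node 3  ⊔preds={0,1,2,4}  new={1,2}  stable
  step 12. node 0  ⊔preds={0,1,2,3,4}  new={1,4}  stable

Least fixpoint reached:
  node 0: {1,4}
  node 1: {0,1,2,3,4}
  node 2: {0,1,2,4}
  node 3: {1,2}
  node 4: {0,1,2,3,4}
  node 5: {0,1,2,3,4}
  node 6: {0,1,2,3}
  node 7: {0,4}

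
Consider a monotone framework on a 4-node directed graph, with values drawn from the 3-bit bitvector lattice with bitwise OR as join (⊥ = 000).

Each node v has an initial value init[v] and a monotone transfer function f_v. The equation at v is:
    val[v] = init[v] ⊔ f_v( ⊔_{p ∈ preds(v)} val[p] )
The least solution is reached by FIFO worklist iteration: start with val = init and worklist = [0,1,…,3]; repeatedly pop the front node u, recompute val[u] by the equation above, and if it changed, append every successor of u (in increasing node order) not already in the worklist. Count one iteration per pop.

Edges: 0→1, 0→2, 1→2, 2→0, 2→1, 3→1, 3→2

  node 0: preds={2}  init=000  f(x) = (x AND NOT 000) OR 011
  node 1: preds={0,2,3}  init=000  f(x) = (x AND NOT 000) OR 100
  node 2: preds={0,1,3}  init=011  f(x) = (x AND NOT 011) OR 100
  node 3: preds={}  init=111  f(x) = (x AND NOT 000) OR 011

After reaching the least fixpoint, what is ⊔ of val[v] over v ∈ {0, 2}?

Iteration log — 7 steps:
  step 1. node 0  ⊔preds=011  new=011  old=000  +wl: 
  step 2. node 1  ⊔preds=111  new=111  old=000  +wl: 
  step 3. node 2  ⊔preds=111  new=111  old=011  +wl: 0,1
  step 4. node 3  ⊔preds=000  new=111  stable
  step 5. node 0  ⊔preds=111  new=111  old=011  +wl: 2
  step 6. node 1  ⊔preds=111  new=111  stable
  step 7. node 2  ⊔preds=111  new=111  stable

Least fixpoint reached:
  node 0: 111
  node 1: 111
  node 2: 111
  node 3: 111

111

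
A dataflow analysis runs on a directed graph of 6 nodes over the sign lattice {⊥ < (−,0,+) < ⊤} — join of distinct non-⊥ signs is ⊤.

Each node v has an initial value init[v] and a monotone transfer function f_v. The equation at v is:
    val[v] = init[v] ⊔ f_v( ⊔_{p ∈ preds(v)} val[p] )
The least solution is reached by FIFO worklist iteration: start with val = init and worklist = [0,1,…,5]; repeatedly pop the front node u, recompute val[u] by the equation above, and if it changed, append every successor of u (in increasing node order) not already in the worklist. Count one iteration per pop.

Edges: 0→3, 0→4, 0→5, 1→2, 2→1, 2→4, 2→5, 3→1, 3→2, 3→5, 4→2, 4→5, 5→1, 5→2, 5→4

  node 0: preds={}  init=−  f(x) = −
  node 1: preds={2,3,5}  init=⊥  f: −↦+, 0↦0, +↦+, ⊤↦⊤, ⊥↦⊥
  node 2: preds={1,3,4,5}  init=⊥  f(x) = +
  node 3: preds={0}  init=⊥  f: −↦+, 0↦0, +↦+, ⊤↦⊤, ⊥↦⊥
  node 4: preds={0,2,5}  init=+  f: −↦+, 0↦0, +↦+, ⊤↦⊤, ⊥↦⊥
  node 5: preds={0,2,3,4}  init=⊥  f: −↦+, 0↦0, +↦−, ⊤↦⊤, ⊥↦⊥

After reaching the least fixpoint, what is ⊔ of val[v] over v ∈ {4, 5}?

Iteration log — 9 steps:
  step 1. node 0  ⊔preds=⊥  new=−  stable
  step 2. node 1  ⊔preds=⊥  new=⊥  stable
  step 3. node 2  ⊔preds=+  new=+  old=⊥  +wl: 1
  step 4. node 3  ⊔preds=−  new=+  old=⊥  +wl: 2
  step 5. node 4  ⊔preds=⊤  new=⊤  old=+  +wl: 
  step 6. node 5  ⊔preds=⊤  new=⊤  old=⊥  +wl: 4
  step 7. node 1  ⊔preds=⊤  new=⊤  old=⊥  +wl: 
  step 8. node 2  ⊔preds=⊤  new=+  stable
  step 9. node 4  ⊔preds=⊤  new=⊤  stable

Least fixpoint reached:
  node 0: −
  node 1: ⊤
  node 2: +
  node 3: +
  node 4: ⊤
  node 5: ⊤

⊤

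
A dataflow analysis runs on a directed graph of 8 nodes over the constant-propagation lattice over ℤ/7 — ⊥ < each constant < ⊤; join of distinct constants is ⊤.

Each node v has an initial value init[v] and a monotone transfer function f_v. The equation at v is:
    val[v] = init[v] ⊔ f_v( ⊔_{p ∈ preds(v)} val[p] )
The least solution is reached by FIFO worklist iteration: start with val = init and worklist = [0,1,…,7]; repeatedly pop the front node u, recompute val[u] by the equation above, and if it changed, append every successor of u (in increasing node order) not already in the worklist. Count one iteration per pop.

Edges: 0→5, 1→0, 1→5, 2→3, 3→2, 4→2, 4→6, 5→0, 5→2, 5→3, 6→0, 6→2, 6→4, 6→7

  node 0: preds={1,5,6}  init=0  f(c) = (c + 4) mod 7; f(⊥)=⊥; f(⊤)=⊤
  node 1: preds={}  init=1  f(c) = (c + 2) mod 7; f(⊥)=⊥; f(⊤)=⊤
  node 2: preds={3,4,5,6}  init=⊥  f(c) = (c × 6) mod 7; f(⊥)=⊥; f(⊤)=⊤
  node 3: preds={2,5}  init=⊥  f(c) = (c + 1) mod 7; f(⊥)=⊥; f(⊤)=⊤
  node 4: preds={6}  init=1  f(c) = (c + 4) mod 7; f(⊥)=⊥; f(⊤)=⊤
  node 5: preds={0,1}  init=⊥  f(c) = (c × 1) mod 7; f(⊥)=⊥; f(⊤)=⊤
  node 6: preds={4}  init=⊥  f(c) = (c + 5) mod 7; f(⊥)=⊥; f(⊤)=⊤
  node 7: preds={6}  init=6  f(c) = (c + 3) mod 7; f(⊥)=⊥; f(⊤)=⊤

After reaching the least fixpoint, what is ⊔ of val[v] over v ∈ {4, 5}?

⊤

Trace (18 dequeues):
  [1] u=0 | in 1 | out ⊤ | prev 0 | push {}
  [2] u=1 | in ⊥ | out 1 | ==
  [3] u=2 | in 1 | out 6 | prev ⊥ | push {}
  [4] u=3 | in 6 | out 0 | prev ⊥ | push {2}
  [5] u=4 | in ⊥ | out 1 | ==
  [6] u=5 | in ⊤ | out ⊤ | prev ⊥ | push {0,3}
  [7] u=6 | in 1 | out 6 | prev ⊥ | push {4}
  [8] u=7 | in 6 | out ⊤ | prev 6 | push {}
  [9] u=2 | in ⊤ | out ⊤ | prev 6 | push {}
  [10] u=0 | in ⊤ | out ⊤ | ==
  [11] u=3 | in ⊤ | out ⊤ | prev 0 | push {2}
  [12] u=4 | in 6 | out ⊤ | prev 1 | push {6}
  [13] u=2 | in ⊤ | out ⊤ | ==
  [14] u=6 | in ⊤ | out ⊤ | prev 6 | push {0,2,4,7}
  [15] u=0 | in ⊤ | out ⊤ | ==
  [16] u=2 | in ⊤ | out ⊤ | ==
  [17] u=4 | in ⊤ | out ⊤ | ==
  [18] u=7 | in ⊤ | out ⊤ | ==

Converged values:
  [0] ⊤
  [1] 1
  [2] ⊤
  [3] ⊤
  [4] ⊤
  [5] ⊤
  [6] ⊤
  [7] ⊤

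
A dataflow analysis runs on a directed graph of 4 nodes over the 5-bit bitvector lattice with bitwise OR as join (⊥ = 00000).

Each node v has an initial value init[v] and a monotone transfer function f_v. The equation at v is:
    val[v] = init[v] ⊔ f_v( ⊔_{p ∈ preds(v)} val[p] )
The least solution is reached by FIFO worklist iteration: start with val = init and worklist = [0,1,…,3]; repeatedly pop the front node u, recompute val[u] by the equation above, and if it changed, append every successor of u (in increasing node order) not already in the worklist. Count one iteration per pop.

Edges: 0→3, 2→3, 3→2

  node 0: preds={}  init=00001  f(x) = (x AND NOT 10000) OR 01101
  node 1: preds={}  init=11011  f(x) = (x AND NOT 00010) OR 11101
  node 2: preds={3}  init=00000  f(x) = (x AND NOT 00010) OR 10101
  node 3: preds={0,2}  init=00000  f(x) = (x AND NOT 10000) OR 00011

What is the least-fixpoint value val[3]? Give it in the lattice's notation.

01111

Worklist (6 pops):
  #1 pop 0: in=00000 → 01101 (was 00001); enqueue []
  #2 pop 1: in=00000 → 11111 (was 11011); enqueue []
  #3 pop 2: in=00000 → 10101 (was 00000); enqueue []
  #4 pop 3: in=11101 → 01111 (was 00000); enqueue [2]
  #5 pop 2: in=01111 → 11101 (was 10101); enqueue [3]
  #6 pop 3: in=11101 → 01111 (no change)

Fixpoint:
  val[0] = 01101
  val[1] = 11111
  val[2] = 11101
  val[3] = 01111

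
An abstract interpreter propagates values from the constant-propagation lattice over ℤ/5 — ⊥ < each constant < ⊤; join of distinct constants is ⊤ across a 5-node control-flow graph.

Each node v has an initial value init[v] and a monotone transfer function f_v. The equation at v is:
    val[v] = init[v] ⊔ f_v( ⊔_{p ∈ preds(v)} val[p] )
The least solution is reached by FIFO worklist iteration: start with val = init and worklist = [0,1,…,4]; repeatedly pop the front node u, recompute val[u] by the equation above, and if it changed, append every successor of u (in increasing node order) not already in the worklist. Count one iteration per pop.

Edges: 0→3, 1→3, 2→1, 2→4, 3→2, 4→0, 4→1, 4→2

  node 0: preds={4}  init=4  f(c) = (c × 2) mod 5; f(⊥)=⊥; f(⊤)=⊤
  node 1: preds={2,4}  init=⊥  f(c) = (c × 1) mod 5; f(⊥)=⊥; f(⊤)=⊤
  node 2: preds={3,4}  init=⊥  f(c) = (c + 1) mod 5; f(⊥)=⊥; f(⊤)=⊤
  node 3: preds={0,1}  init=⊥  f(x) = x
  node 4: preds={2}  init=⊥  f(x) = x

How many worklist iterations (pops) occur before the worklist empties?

Trace (19 dequeues):
  [1] u=0 | in ⊥ | out 4 | ==
  [2] u=1 | in ⊥ | out ⊥ | ==
  [3] u=2 | in ⊥ | out ⊥ | ==
  [4] u=3 | in 4 | out 4 | prev ⊥ | push {2}
  [5] u=4 | in ⊥ | out ⊥ | ==
  [6] u=2 | in 4 | out 0 | prev ⊥ | push {1,4}
  [7] u=1 | in 0 | out 0 | prev ⊥ | push {3}
  [8] u=4 | in 0 | out 0 | prev ⊥ | push {0,1,2}
  [9] u=3 | in ⊤ | out ⊤ | prev 4 | push {}
  [10] u=0 | in 0 | out ⊤ | prev 4 | push {3}
  [11] u=1 | in 0 | out 0 | ==
  [12] u=2 | in ⊤ | out ⊤ | prev 0 | push {1,4}
  [13] u=3 | in ⊤ | out ⊤ | ==
  [14] u=1 | in ⊤ | out ⊤ | prev 0 | push {3}
  [15] u=4 | in ⊤ | out ⊤ | prev 0 | push {0,1,2}
  [16] u=3 | in ⊤ | out ⊤ | ==
  [17] u=0 | in ⊤ | out ⊤ | ==
  [18] u=1 | in ⊤ | out ⊤ | ==
  [19] u=2 | in ⊤ | out ⊤ | ==

Converged values:
  [0] ⊤
  [1] ⊤
  [2] ⊤
  [3] ⊤
  [4] ⊤

19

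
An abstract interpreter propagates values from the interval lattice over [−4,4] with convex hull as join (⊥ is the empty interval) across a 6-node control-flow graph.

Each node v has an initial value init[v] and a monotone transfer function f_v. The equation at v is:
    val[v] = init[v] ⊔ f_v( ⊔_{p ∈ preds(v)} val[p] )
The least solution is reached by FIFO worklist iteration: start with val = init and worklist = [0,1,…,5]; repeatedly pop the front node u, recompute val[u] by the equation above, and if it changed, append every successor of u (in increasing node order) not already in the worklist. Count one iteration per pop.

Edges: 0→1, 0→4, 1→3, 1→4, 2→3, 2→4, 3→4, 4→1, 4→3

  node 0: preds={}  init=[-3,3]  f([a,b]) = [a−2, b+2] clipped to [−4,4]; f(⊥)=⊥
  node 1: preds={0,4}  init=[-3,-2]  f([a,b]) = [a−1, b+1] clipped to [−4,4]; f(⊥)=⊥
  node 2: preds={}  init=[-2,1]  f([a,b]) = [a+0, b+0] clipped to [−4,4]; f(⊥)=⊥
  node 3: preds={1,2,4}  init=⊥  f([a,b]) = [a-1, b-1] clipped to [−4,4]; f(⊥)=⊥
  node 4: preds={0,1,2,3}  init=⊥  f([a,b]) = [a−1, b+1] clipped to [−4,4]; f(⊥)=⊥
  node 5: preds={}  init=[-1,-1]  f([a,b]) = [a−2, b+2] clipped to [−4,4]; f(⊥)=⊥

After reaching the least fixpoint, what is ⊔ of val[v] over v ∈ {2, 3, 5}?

[-4,3]

Iteration log — 8 steps:
  step 1. node 0  ⊔preds=⊥  new=[-3,3]  stable
  step 2. node 1  ⊔preds=[-3,3]  new=[-4,4]  old=[-3,-2]  +wl: 
  step 3. node 2  ⊔preds=⊥  new=[-2,1]  stable
  step 4. node 3  ⊔preds=[-4,4]  new=[-4,3]  old=⊥  +wl: 
  step 5. node 4  ⊔preds=[-4,4]  new=[-4,4]  old=⊥  +wl: 1,3
  step 6. node 5  ⊔preds=⊥  new=[-1,-1]  stable
  step 7. node 1  ⊔preds=[-4,4]  new=[-4,4]  stable
  step 8. node 3  ⊔preds=[-4,4]  new=[-4,3]  stable

Least fixpoint reached:
  node 0: [-3,3]
  node 1: [-4,4]
  node 2: [-2,1]
  node 3: [-4,3]
  node 4: [-4,4]
  node 5: [-1,-1]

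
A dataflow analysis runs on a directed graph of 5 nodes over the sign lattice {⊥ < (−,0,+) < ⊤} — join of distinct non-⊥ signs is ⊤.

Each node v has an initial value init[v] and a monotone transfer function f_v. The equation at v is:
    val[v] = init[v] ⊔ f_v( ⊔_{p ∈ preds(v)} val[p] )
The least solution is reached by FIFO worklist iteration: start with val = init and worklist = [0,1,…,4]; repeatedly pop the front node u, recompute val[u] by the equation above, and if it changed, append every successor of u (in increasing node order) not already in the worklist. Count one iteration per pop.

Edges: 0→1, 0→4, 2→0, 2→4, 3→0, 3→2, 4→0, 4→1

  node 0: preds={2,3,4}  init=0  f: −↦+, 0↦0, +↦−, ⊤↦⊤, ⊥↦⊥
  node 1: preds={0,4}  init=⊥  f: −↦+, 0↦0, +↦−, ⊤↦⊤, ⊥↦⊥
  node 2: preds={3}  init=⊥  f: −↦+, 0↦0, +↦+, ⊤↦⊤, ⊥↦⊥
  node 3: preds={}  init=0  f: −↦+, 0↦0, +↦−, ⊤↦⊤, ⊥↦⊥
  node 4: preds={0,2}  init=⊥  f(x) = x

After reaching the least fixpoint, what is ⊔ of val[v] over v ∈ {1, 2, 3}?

Iteration log — 7 steps:
  step 1. node 0  ⊔preds=0  new=0  stable
  step 2. node 1  ⊔preds=0  new=0  old=⊥  +wl: 
  step 3. node 2  ⊔preds=0  new=0  old=⊥  +wl: 0
  step 4. node 3  ⊔preds=⊥  new=0  stable
  step 5. node 4  ⊔preds=0  new=0  old=⊥  +wl: 1
  step 6. node 0  ⊔preds=0  new=0  stable
  step 7. node 1  ⊔preds=0  new=0  stable

Least fixpoint reached:
  node 0: 0
  node 1: 0
  node 2: 0
  node 3: 0
  node 4: 0

0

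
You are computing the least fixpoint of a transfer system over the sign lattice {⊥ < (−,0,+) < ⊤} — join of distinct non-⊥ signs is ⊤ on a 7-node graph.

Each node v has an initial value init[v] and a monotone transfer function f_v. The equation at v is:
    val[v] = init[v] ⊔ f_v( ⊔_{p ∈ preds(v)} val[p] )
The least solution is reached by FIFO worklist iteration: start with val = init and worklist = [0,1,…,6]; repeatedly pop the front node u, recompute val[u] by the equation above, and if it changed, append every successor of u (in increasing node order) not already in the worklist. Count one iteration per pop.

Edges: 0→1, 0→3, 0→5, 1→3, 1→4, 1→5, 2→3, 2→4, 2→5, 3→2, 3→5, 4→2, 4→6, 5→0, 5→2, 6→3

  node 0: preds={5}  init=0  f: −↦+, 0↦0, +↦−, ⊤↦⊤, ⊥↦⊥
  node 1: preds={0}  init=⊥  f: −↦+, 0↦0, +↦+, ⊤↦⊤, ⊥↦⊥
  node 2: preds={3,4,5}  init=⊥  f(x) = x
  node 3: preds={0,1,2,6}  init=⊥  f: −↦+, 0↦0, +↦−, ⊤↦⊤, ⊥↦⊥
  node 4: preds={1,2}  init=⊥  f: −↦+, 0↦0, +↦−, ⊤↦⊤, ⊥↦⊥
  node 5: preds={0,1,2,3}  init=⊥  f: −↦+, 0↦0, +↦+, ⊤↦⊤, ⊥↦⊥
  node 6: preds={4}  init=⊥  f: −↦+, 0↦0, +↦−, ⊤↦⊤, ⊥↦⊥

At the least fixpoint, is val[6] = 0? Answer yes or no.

Iteration log — 12 steps:
  step 1. node 0  ⊔preds=⊥  new=0  stable
  step 2. node 1  ⊔preds=0  new=0  old=⊥  +wl: 
  step 3. node 2  ⊔preds=⊥  new=⊥  stable
  step 4. node 3  ⊔preds=0  new=0  old=⊥  +wl: 2
  step 5. node 4  ⊔preds=0  new=0  old=⊥  +wl: 
  step 6. node 5  ⊔preds=0  new=0  old=⊥  +wl: 0
  step 7. node 6  ⊔preds=0  new=0  old=⊥  +wl: 3
  step 8. node 2  ⊔preds=0  new=0  old=⊥  +wl: 4,5
  step 9. node 0  ⊔preds=0  new=0  stable
  step 10. node 3  ⊔preds=0  new=0  stable
  step 11. node 4  ⊔preds=0  new=0  stable
  step 12. node 5  ⊔preds=0  new=0  stable

Least fixpoint reached:
  node 0: 0
  node 1: 0
  node 2: 0
  node 3: 0
  node 4: 0
  node 5: 0
  node 6: 0

yes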